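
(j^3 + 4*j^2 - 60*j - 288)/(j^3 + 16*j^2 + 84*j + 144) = (j - 8)/(j + 4)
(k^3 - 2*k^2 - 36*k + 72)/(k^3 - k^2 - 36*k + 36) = (k - 2)/(k - 1)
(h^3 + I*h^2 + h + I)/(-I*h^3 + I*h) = (I*h^3 - h^2 + I*h - 1)/(h^3 - h)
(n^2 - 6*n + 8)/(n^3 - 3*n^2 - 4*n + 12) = (n - 4)/(n^2 - n - 6)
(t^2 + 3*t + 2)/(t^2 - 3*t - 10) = (t + 1)/(t - 5)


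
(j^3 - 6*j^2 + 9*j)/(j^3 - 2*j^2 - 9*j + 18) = j*(j - 3)/(j^2 + j - 6)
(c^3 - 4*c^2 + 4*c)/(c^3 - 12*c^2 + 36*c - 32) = c/(c - 8)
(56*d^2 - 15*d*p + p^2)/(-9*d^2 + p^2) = (-56*d^2 + 15*d*p - p^2)/(9*d^2 - p^2)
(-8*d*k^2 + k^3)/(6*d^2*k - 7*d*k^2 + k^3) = k*(-8*d + k)/(6*d^2 - 7*d*k + k^2)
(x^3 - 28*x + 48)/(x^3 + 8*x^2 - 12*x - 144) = (x - 2)/(x + 6)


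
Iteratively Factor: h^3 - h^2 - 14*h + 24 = (h + 4)*(h^2 - 5*h + 6) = (h - 2)*(h + 4)*(h - 3)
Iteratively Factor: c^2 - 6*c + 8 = (c - 2)*(c - 4)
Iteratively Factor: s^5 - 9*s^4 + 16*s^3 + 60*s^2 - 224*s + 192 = (s - 4)*(s^4 - 5*s^3 - 4*s^2 + 44*s - 48) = (s - 4)*(s - 2)*(s^3 - 3*s^2 - 10*s + 24) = (s - 4)*(s - 2)^2*(s^2 - s - 12) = (s - 4)^2*(s - 2)^2*(s + 3)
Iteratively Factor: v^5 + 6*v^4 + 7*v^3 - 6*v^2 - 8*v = (v + 4)*(v^4 + 2*v^3 - v^2 - 2*v) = (v - 1)*(v + 4)*(v^3 + 3*v^2 + 2*v) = (v - 1)*(v + 2)*(v + 4)*(v^2 + v) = (v - 1)*(v + 1)*(v + 2)*(v + 4)*(v)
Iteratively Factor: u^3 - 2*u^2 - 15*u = (u + 3)*(u^2 - 5*u) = u*(u + 3)*(u - 5)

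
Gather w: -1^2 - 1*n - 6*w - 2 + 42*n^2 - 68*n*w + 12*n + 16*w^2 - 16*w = 42*n^2 + 11*n + 16*w^2 + w*(-68*n - 22) - 3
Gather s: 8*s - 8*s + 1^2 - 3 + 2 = 0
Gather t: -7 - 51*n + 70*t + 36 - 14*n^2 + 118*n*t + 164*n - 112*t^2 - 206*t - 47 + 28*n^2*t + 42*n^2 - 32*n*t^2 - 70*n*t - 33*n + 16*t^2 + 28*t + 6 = 28*n^2 + 80*n + t^2*(-32*n - 96) + t*(28*n^2 + 48*n - 108) - 12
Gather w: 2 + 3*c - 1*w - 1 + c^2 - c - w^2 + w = c^2 + 2*c - w^2 + 1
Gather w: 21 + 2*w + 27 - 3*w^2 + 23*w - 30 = -3*w^2 + 25*w + 18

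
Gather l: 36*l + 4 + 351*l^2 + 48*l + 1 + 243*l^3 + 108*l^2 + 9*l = 243*l^3 + 459*l^2 + 93*l + 5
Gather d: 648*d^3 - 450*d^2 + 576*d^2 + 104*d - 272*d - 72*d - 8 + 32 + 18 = 648*d^3 + 126*d^2 - 240*d + 42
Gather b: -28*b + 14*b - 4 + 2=-14*b - 2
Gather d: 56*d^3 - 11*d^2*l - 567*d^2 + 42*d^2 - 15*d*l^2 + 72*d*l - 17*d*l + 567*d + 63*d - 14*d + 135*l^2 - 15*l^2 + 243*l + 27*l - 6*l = 56*d^3 + d^2*(-11*l - 525) + d*(-15*l^2 + 55*l + 616) + 120*l^2 + 264*l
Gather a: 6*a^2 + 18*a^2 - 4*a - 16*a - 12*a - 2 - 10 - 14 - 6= 24*a^2 - 32*a - 32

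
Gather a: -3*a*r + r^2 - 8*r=-3*a*r + r^2 - 8*r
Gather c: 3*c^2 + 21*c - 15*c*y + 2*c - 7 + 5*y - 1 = 3*c^2 + c*(23 - 15*y) + 5*y - 8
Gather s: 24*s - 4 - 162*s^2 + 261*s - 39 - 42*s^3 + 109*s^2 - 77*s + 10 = -42*s^3 - 53*s^2 + 208*s - 33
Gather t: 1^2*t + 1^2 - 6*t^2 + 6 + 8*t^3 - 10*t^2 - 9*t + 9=8*t^3 - 16*t^2 - 8*t + 16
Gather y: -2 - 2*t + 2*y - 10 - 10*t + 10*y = -12*t + 12*y - 12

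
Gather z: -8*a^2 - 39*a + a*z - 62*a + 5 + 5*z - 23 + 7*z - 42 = -8*a^2 - 101*a + z*(a + 12) - 60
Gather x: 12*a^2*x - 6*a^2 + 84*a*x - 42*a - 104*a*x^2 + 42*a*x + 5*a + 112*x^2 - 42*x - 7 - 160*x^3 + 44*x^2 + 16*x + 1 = -6*a^2 - 37*a - 160*x^3 + x^2*(156 - 104*a) + x*(12*a^2 + 126*a - 26) - 6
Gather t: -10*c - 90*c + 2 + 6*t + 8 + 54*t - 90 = -100*c + 60*t - 80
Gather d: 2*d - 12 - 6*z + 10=2*d - 6*z - 2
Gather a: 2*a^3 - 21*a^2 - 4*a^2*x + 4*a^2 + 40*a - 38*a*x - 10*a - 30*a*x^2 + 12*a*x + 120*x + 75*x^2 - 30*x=2*a^3 + a^2*(-4*x - 17) + a*(-30*x^2 - 26*x + 30) + 75*x^2 + 90*x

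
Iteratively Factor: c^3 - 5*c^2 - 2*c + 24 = (c - 3)*(c^2 - 2*c - 8) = (c - 4)*(c - 3)*(c + 2)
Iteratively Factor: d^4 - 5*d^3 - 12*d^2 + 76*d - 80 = (d - 2)*(d^3 - 3*d^2 - 18*d + 40) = (d - 2)^2*(d^2 - d - 20) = (d - 5)*(d - 2)^2*(d + 4)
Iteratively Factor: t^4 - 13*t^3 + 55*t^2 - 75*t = (t - 5)*(t^3 - 8*t^2 + 15*t) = (t - 5)*(t - 3)*(t^2 - 5*t) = t*(t - 5)*(t - 3)*(t - 5)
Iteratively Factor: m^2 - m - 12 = (m - 4)*(m + 3)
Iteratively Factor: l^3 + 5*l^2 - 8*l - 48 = (l - 3)*(l^2 + 8*l + 16) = (l - 3)*(l + 4)*(l + 4)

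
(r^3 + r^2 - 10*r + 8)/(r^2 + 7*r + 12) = (r^2 - 3*r + 2)/(r + 3)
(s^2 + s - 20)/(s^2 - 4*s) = (s + 5)/s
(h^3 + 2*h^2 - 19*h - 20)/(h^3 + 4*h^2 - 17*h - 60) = (h + 1)/(h + 3)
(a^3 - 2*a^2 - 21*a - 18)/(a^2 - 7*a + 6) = (a^2 + 4*a + 3)/(a - 1)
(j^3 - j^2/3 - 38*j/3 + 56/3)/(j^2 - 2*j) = j + 5/3 - 28/(3*j)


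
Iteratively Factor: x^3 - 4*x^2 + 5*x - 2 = (x - 1)*(x^2 - 3*x + 2) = (x - 2)*(x - 1)*(x - 1)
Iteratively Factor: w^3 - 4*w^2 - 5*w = (w)*(w^2 - 4*w - 5) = w*(w + 1)*(w - 5)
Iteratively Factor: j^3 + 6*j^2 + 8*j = (j + 2)*(j^2 + 4*j) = (j + 2)*(j + 4)*(j)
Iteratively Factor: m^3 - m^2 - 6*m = (m + 2)*(m^2 - 3*m) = (m - 3)*(m + 2)*(m)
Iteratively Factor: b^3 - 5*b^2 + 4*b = (b - 4)*(b^2 - b) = (b - 4)*(b - 1)*(b)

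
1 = 1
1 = 1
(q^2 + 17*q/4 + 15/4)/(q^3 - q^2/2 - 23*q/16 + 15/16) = 4*(q + 3)/(4*q^2 - 7*q + 3)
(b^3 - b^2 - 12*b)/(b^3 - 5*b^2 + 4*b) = (b + 3)/(b - 1)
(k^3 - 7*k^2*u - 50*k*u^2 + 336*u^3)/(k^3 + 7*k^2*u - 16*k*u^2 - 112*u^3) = (-k^2 + 14*k*u - 48*u^2)/(-k^2 + 16*u^2)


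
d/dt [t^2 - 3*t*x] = 2*t - 3*x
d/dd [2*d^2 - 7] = 4*d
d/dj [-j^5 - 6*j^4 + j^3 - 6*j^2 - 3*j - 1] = -5*j^4 - 24*j^3 + 3*j^2 - 12*j - 3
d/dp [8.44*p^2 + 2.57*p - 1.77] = 16.88*p + 2.57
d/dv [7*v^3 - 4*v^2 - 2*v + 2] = 21*v^2 - 8*v - 2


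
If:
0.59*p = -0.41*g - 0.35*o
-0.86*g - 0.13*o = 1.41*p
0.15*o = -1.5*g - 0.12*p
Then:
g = 0.00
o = 0.00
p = 0.00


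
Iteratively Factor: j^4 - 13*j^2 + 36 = (j + 2)*(j^3 - 2*j^2 - 9*j + 18) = (j + 2)*(j + 3)*(j^2 - 5*j + 6) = (j - 2)*(j + 2)*(j + 3)*(j - 3)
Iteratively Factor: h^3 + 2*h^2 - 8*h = (h + 4)*(h^2 - 2*h) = h*(h + 4)*(h - 2)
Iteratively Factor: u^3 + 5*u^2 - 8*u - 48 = (u - 3)*(u^2 + 8*u + 16) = (u - 3)*(u + 4)*(u + 4)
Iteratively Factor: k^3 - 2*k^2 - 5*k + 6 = (k - 3)*(k^2 + k - 2) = (k - 3)*(k + 2)*(k - 1)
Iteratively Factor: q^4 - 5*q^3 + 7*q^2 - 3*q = (q - 3)*(q^3 - 2*q^2 + q) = (q - 3)*(q - 1)*(q^2 - q) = (q - 3)*(q - 1)^2*(q)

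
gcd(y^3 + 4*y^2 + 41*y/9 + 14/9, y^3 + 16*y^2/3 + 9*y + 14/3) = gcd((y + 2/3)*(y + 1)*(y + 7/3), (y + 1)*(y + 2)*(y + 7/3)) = y^2 + 10*y/3 + 7/3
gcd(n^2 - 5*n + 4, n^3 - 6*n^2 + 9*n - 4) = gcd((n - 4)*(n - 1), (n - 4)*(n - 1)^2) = n^2 - 5*n + 4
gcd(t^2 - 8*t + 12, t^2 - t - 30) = t - 6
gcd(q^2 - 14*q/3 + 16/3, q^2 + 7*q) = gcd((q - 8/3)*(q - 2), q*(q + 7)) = 1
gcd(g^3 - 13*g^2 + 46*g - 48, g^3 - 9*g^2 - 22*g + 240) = g - 8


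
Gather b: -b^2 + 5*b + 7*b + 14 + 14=-b^2 + 12*b + 28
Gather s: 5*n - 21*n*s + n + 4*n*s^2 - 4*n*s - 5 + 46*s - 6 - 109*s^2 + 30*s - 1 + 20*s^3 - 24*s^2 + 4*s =6*n + 20*s^3 + s^2*(4*n - 133) + s*(80 - 25*n) - 12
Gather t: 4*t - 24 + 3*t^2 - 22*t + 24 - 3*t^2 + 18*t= 0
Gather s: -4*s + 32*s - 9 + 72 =28*s + 63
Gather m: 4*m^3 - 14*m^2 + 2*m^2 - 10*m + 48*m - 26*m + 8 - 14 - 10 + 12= 4*m^3 - 12*m^2 + 12*m - 4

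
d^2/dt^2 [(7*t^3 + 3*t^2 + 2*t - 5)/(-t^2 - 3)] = 2*(19*t^3 + 42*t^2 - 171*t - 42)/(t^6 + 9*t^4 + 27*t^2 + 27)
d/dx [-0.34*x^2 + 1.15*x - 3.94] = 1.15 - 0.68*x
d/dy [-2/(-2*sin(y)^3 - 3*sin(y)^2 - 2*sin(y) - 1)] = 4*(-3*sin(y) + 3*cos(y)^2 - 4)*cos(y)/((sin(y) + 1)^2*(sin(y) - cos(2*y) + 2)^2)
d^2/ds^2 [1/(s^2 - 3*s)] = 2*(-s*(s - 3) + (2*s - 3)^2)/(s^3*(s - 3)^3)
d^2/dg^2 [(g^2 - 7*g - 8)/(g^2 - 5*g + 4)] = 4*(-g^3 - 18*g^2 + 102*g - 146)/(g^6 - 15*g^5 + 87*g^4 - 245*g^3 + 348*g^2 - 240*g + 64)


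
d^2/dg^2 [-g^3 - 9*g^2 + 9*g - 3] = -6*g - 18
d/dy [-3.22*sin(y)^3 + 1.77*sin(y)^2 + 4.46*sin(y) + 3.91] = (-9.66*sin(y)^2 + 3.54*sin(y) + 4.46)*cos(y)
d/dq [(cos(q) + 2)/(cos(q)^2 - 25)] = (cos(q)^2 + 4*cos(q) + 25)*sin(q)/(cos(q)^2 - 25)^2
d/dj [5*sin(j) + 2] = 5*cos(j)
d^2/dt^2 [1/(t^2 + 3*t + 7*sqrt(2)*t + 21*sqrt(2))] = 2*(-t^2 - 7*sqrt(2)*t - 3*t + (2*t + 3 + 7*sqrt(2))^2 - 21*sqrt(2))/(t^2 + 3*t + 7*sqrt(2)*t + 21*sqrt(2))^3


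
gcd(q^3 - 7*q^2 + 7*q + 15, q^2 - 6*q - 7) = q + 1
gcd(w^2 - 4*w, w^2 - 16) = w - 4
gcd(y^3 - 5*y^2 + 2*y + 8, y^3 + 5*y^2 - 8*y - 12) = y^2 - y - 2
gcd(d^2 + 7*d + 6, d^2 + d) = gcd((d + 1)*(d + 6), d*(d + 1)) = d + 1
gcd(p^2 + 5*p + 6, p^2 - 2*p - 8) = p + 2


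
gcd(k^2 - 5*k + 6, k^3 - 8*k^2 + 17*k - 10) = k - 2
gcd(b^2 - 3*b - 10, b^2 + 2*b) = b + 2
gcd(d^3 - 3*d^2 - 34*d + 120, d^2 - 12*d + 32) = d - 4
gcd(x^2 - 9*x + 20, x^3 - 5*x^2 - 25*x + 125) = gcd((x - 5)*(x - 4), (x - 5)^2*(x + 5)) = x - 5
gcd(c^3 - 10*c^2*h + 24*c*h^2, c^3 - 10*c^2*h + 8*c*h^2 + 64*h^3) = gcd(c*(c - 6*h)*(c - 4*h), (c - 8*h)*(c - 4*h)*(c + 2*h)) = c - 4*h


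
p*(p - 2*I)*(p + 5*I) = p^3 + 3*I*p^2 + 10*p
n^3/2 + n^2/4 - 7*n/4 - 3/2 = (n/2 + 1/2)*(n - 2)*(n + 3/2)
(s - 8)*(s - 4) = s^2 - 12*s + 32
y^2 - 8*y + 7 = (y - 7)*(y - 1)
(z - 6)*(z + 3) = z^2 - 3*z - 18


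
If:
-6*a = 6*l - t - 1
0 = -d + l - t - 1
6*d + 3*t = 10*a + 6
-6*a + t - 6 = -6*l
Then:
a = -4/7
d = 43/84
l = 7/12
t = -13/14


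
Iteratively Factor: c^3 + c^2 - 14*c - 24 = (c + 2)*(c^2 - c - 12) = (c + 2)*(c + 3)*(c - 4)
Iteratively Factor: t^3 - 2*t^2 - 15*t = (t)*(t^2 - 2*t - 15) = t*(t - 5)*(t + 3)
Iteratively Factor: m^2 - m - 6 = (m - 3)*(m + 2)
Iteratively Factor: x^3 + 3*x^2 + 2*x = (x + 1)*(x^2 + 2*x) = x*(x + 1)*(x + 2)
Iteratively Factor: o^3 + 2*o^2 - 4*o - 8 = (o + 2)*(o^2 - 4) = (o + 2)^2*(o - 2)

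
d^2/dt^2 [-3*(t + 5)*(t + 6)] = -6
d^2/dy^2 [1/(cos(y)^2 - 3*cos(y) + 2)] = (-4*sin(y)^4 + 3*sin(y)^2 - 69*cos(y)/4 + 9*cos(3*y)/4 + 15)/((cos(y) - 2)^3*(cos(y) - 1)^3)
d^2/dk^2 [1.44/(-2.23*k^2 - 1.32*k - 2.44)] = (14.321952*k^2 + 8.477568*k - 1.44*(4.46*k + 1.32)*(8.92*k + 2.64) + 15.670656)/(2.23*k^2 + 1.32*k + 2.44)^3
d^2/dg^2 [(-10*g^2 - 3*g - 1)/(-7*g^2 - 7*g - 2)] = 2*(-343*g^3 - 273*g^2 + 21*g + 33)/(343*g^6 + 1029*g^5 + 1323*g^4 + 931*g^3 + 378*g^2 + 84*g + 8)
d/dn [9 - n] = -1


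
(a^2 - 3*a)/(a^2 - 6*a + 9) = a/(a - 3)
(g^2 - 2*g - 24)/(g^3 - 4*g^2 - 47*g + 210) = (g + 4)/(g^2 + 2*g - 35)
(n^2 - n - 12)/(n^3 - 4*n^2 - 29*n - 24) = (n - 4)/(n^2 - 7*n - 8)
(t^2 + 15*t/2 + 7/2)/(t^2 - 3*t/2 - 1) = (t + 7)/(t - 2)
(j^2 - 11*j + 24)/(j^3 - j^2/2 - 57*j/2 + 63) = 2*(j - 8)/(2*j^2 + 5*j - 42)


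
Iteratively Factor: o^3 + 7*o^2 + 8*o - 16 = (o - 1)*(o^2 + 8*o + 16) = (o - 1)*(o + 4)*(o + 4)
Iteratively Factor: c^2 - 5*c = (c)*(c - 5)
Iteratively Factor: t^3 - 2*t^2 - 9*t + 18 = (t + 3)*(t^2 - 5*t + 6) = (t - 2)*(t + 3)*(t - 3)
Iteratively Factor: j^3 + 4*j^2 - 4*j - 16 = (j - 2)*(j^2 + 6*j + 8) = (j - 2)*(j + 2)*(j + 4)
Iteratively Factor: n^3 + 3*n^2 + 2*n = (n + 1)*(n^2 + 2*n) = (n + 1)*(n + 2)*(n)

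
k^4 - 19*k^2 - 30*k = k*(k - 5)*(k + 2)*(k + 3)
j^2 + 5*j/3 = j*(j + 5/3)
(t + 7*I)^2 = t^2 + 14*I*t - 49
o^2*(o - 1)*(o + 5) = o^4 + 4*o^3 - 5*o^2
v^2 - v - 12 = (v - 4)*(v + 3)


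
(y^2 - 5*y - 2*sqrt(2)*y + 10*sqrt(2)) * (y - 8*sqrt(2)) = y^3 - 10*sqrt(2)*y^2 - 5*y^2 + 32*y + 50*sqrt(2)*y - 160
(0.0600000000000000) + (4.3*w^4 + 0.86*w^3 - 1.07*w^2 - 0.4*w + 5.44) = 4.3*w^4 + 0.86*w^3 - 1.07*w^2 - 0.4*w + 5.5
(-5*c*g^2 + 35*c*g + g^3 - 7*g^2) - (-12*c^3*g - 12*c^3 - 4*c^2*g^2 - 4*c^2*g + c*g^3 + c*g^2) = 12*c^3*g + 12*c^3 + 4*c^2*g^2 + 4*c^2*g - c*g^3 - 6*c*g^2 + 35*c*g + g^3 - 7*g^2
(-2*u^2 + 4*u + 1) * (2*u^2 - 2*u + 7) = -4*u^4 + 12*u^3 - 20*u^2 + 26*u + 7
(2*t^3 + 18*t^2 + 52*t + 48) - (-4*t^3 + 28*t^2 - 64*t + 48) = 6*t^3 - 10*t^2 + 116*t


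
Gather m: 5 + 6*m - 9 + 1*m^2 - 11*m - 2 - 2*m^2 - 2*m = -m^2 - 7*m - 6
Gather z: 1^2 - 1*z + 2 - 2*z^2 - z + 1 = -2*z^2 - 2*z + 4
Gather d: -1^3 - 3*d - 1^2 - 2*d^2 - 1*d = -2*d^2 - 4*d - 2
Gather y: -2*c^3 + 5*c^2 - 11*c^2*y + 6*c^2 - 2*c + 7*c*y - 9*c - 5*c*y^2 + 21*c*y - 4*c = -2*c^3 + 11*c^2 - 5*c*y^2 - 15*c + y*(-11*c^2 + 28*c)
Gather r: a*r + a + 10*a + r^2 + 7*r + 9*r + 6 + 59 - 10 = 11*a + r^2 + r*(a + 16) + 55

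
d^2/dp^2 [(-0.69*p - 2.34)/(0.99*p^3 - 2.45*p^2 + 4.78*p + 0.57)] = (-4.057614*p^5 - 17.479638*p^4 + 89.057706*p^3 - 146.042784*p^2 + 166.563702*p - 109.706184)/(0.970299*p^9 - 7.203735*p^8 + 31.882059*p^7 - 82.593494*p^6 + 145.640388*p^5 - 141.487341*p^4 + 70.128685*p^3 + 36.682749*p^2 + 4.659066*p + 0.185193)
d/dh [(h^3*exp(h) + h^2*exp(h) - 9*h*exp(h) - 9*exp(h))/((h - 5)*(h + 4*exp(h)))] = ((h - 5)*(h + 4*exp(h))*(h^3 + 4*h^2 - 7*h - 18) - (h - 5)*(4*exp(h) + 1)*(h^3 + h^2 - 9*h - 9) + (h + 4*exp(h))*(-h^3 - h^2 + 9*h + 9))*exp(h)/((h - 5)^2*(h + 4*exp(h))^2)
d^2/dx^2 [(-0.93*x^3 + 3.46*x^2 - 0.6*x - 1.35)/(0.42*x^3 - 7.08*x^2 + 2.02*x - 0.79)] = (-4.44089209850063e-16*x^7 - 4.310208*x^6 + 4.09903199999985*x^5 - 13.4683919999998*x^4 + 122.949432*x^3 - 522.495108*x^2 + 129.808422*x + 6.488372)/(0.074088*x^9 - 3.746736*x^8 + 64.228248*x^7 - 391.353012*x^6 + 323.002152*x^5 - 209.48868*x^4 + 76.818358*x^3 - 22.926432*x^2 + 3.782046*x - 0.493039)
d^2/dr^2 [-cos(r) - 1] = cos(r)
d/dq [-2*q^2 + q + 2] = 1 - 4*q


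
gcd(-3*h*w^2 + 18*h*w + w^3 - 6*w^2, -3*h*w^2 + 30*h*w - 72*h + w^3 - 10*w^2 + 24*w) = -3*h*w + 18*h + w^2 - 6*w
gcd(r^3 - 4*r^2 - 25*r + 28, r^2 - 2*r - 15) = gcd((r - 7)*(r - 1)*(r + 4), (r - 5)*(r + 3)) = 1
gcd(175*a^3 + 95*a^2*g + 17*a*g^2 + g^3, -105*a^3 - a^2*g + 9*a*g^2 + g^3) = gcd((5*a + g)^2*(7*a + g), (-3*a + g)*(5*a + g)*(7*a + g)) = 35*a^2 + 12*a*g + g^2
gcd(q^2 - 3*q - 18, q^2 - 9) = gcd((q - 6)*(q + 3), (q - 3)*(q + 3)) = q + 3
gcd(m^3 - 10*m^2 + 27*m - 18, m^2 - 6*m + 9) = m - 3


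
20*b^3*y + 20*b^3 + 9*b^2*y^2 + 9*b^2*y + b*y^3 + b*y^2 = (4*b + y)*(5*b + y)*(b*y + b)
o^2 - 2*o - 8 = (o - 4)*(o + 2)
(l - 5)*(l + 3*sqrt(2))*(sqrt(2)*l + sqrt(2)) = sqrt(2)*l^3 - 4*sqrt(2)*l^2 + 6*l^2 - 24*l - 5*sqrt(2)*l - 30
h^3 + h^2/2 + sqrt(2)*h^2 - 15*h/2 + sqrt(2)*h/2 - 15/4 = (h + 1/2)*(h - 3*sqrt(2)/2)*(h + 5*sqrt(2)/2)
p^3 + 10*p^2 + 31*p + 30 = (p + 2)*(p + 3)*(p + 5)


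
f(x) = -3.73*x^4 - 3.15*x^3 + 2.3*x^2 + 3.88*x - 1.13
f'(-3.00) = 307.87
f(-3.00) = -209.15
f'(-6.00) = 2858.80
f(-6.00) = -4095.29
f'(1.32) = -40.83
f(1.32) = -10.57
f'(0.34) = 3.77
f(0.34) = 0.28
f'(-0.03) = 3.73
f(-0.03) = -1.24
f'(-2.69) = 213.54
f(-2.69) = -128.92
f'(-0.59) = 0.94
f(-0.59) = -2.42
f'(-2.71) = 218.96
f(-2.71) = -133.24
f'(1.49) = -59.60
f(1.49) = -19.05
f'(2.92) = -434.73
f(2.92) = -319.78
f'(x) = -14.92*x^3 - 9.45*x^2 + 4.6*x + 3.88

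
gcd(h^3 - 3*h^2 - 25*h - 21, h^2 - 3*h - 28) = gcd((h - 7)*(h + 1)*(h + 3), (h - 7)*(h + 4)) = h - 7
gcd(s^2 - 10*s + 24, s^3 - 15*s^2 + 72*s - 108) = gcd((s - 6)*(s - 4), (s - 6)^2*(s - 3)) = s - 6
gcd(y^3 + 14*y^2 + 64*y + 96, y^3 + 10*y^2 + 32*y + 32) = y^2 + 8*y + 16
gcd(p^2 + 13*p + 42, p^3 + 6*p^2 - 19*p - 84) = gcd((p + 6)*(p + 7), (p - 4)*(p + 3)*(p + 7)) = p + 7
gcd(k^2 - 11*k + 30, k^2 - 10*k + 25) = k - 5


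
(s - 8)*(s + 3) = s^2 - 5*s - 24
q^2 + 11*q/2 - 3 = (q - 1/2)*(q + 6)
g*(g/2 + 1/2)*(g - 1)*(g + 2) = g^4/2 + g^3 - g^2/2 - g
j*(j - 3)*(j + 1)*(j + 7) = j^4 + 5*j^3 - 17*j^2 - 21*j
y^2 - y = y*(y - 1)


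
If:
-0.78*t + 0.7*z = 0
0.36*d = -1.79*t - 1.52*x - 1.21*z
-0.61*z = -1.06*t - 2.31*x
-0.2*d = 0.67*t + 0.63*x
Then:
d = 0.00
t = 0.00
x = 0.00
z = 0.00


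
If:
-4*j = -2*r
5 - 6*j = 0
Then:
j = 5/6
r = 5/3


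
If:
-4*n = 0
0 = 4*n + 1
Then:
No Solution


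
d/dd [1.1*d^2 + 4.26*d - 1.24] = 2.2*d + 4.26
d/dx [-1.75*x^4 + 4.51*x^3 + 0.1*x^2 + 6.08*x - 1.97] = -7.0*x^3 + 13.53*x^2 + 0.2*x + 6.08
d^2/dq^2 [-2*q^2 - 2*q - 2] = -4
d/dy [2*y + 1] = 2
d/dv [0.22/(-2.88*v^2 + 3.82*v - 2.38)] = (1.2672*v - 0.8404)/(2.88*v^2 - 3.82*v + 2.38)^2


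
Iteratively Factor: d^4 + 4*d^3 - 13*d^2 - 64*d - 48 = (d + 1)*(d^3 + 3*d^2 - 16*d - 48) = (d - 4)*(d + 1)*(d^2 + 7*d + 12) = (d - 4)*(d + 1)*(d + 3)*(d + 4)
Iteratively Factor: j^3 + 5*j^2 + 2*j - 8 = (j + 2)*(j^2 + 3*j - 4) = (j + 2)*(j + 4)*(j - 1)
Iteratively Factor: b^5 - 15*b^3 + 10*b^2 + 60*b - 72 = (b - 2)*(b^4 + 2*b^3 - 11*b^2 - 12*b + 36) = (b - 2)*(b + 3)*(b^3 - b^2 - 8*b + 12) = (b - 2)^2*(b + 3)*(b^2 + b - 6) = (b - 2)^2*(b + 3)^2*(b - 2)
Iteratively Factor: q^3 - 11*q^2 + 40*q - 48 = (q - 4)*(q^2 - 7*q + 12) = (q - 4)*(q - 3)*(q - 4)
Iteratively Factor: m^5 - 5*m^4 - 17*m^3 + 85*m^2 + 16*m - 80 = (m + 4)*(m^4 - 9*m^3 + 19*m^2 + 9*m - 20) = (m - 1)*(m + 4)*(m^3 - 8*m^2 + 11*m + 20) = (m - 4)*(m - 1)*(m + 4)*(m^2 - 4*m - 5) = (m - 4)*(m - 1)*(m + 1)*(m + 4)*(m - 5)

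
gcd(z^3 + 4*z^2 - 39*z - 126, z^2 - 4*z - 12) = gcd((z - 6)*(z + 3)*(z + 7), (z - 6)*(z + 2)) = z - 6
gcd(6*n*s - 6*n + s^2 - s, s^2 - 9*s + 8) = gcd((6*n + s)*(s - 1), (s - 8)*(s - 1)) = s - 1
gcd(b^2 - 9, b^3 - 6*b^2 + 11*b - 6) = b - 3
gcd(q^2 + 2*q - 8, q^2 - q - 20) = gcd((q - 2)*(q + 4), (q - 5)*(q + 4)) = q + 4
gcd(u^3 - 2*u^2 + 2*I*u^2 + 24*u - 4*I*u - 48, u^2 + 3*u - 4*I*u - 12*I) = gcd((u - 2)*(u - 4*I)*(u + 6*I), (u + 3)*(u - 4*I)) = u - 4*I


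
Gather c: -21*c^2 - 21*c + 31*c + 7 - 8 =-21*c^2 + 10*c - 1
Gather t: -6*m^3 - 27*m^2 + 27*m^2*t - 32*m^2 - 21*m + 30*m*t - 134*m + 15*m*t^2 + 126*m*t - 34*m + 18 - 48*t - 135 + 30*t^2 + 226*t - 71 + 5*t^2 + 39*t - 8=-6*m^3 - 59*m^2 - 189*m + t^2*(15*m + 35) + t*(27*m^2 + 156*m + 217) - 196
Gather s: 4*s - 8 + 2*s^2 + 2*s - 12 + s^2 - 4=3*s^2 + 6*s - 24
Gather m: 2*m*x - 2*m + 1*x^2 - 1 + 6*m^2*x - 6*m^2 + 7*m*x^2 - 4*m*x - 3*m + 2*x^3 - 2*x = m^2*(6*x - 6) + m*(7*x^2 - 2*x - 5) + 2*x^3 + x^2 - 2*x - 1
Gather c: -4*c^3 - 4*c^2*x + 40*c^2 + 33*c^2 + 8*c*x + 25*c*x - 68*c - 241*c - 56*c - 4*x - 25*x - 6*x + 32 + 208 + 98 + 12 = -4*c^3 + c^2*(73 - 4*x) + c*(33*x - 365) - 35*x + 350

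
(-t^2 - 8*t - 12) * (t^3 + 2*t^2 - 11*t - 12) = -t^5 - 10*t^4 - 17*t^3 + 76*t^2 + 228*t + 144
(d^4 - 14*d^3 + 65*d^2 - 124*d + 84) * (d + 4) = d^5 - 10*d^4 + 9*d^3 + 136*d^2 - 412*d + 336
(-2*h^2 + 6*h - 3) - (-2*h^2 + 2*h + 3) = 4*h - 6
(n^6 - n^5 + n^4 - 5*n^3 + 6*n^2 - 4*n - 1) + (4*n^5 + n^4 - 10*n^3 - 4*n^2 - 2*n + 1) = n^6 + 3*n^5 + 2*n^4 - 15*n^3 + 2*n^2 - 6*n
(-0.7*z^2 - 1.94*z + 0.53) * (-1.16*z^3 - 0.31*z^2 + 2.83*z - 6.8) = 0.812*z^5 + 2.4674*z^4 - 1.9944*z^3 - 0.8945*z^2 + 14.6919*z - 3.604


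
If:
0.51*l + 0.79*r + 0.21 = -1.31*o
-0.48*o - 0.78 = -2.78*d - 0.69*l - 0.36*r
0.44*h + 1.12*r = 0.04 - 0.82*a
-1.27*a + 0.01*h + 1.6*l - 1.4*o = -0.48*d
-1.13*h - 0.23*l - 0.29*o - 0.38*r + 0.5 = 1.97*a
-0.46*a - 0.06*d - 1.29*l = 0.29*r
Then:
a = 0.14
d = 0.30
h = 0.28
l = -0.02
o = -0.05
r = -0.17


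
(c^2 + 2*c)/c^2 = (c + 2)/c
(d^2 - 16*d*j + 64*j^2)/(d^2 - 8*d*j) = (d - 8*j)/d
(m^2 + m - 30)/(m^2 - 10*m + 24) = (m^2 + m - 30)/(m^2 - 10*m + 24)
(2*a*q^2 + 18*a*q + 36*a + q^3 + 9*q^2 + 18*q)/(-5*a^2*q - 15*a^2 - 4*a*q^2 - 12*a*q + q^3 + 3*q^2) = (2*a*q + 12*a + q^2 + 6*q)/(-5*a^2 - 4*a*q + q^2)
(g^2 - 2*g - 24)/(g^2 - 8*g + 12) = (g + 4)/(g - 2)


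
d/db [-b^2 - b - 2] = -2*b - 1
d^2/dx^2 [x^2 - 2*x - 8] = 2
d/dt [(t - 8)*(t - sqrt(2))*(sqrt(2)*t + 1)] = 3*sqrt(2)*t^2 - 16*sqrt(2)*t - 2*t - sqrt(2) + 8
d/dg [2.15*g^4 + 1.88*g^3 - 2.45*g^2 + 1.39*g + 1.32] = 8.6*g^3 + 5.64*g^2 - 4.9*g + 1.39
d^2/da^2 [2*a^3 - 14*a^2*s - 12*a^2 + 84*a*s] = 12*a - 28*s - 24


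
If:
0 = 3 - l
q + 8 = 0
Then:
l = 3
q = -8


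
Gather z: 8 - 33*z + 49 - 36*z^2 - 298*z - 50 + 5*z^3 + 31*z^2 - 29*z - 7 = 5*z^3 - 5*z^2 - 360*z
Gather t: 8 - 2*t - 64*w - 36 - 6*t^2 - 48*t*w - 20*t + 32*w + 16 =-6*t^2 + t*(-48*w - 22) - 32*w - 12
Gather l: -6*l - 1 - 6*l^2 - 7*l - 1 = -6*l^2 - 13*l - 2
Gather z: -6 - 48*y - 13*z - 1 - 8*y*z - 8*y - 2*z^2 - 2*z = -56*y - 2*z^2 + z*(-8*y - 15) - 7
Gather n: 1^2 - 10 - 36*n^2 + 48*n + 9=-36*n^2 + 48*n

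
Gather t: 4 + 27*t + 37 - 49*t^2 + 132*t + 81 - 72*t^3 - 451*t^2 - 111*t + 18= -72*t^3 - 500*t^2 + 48*t + 140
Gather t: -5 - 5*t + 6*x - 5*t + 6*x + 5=-10*t + 12*x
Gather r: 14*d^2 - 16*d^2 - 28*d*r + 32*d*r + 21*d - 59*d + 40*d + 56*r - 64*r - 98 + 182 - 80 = -2*d^2 + 2*d + r*(4*d - 8) + 4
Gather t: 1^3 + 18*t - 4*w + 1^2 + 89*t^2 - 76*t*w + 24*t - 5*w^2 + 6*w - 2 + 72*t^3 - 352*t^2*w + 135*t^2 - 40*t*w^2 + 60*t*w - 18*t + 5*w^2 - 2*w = 72*t^3 + t^2*(224 - 352*w) + t*(-40*w^2 - 16*w + 24)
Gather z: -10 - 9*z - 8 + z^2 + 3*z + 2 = z^2 - 6*z - 16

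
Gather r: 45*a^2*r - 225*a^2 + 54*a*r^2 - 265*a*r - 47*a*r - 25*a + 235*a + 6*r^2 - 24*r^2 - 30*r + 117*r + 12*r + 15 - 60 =-225*a^2 + 210*a + r^2*(54*a - 18) + r*(45*a^2 - 312*a + 99) - 45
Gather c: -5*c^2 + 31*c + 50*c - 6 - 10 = -5*c^2 + 81*c - 16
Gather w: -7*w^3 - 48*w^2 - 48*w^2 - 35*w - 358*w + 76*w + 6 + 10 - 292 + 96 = -7*w^3 - 96*w^2 - 317*w - 180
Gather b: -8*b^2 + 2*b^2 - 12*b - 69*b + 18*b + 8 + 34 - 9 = -6*b^2 - 63*b + 33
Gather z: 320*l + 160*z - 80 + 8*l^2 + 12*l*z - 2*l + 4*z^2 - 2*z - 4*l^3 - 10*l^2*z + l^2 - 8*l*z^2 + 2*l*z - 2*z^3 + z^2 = -4*l^3 + 9*l^2 + 318*l - 2*z^3 + z^2*(5 - 8*l) + z*(-10*l^2 + 14*l + 158) - 80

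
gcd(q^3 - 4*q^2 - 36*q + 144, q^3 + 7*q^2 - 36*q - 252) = q^2 - 36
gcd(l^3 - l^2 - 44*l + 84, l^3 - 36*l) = l - 6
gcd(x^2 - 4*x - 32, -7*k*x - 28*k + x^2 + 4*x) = x + 4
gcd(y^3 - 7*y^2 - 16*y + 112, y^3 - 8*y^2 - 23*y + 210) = y - 7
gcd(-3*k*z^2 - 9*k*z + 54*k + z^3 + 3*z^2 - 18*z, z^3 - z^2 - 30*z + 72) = z^2 + 3*z - 18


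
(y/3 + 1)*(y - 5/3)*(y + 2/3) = y^3/3 + 2*y^2/3 - 37*y/27 - 10/9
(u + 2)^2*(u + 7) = u^3 + 11*u^2 + 32*u + 28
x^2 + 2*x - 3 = (x - 1)*(x + 3)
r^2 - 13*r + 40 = (r - 8)*(r - 5)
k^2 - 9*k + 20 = (k - 5)*(k - 4)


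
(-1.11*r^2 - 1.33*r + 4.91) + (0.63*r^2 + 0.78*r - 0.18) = -0.48*r^2 - 0.55*r + 4.73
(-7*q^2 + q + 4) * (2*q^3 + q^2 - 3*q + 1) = -14*q^5 - 5*q^4 + 30*q^3 - 6*q^2 - 11*q + 4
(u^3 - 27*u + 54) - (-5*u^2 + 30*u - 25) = u^3 + 5*u^2 - 57*u + 79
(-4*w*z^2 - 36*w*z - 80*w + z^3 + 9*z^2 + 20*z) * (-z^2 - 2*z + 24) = 4*w*z^4 + 44*w*z^3 + 56*w*z^2 - 704*w*z - 1920*w - z^5 - 11*z^4 - 14*z^3 + 176*z^2 + 480*z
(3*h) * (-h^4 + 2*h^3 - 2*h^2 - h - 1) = -3*h^5 + 6*h^4 - 6*h^3 - 3*h^2 - 3*h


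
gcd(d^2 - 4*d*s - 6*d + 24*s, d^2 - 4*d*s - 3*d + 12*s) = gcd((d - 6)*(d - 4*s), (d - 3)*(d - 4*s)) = -d + 4*s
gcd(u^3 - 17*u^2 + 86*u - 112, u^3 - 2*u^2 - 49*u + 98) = u^2 - 9*u + 14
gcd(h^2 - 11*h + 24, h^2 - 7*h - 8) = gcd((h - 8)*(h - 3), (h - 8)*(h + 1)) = h - 8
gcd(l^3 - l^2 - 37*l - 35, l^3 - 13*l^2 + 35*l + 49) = l^2 - 6*l - 7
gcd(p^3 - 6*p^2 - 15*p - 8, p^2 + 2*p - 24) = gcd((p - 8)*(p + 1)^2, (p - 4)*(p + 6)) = 1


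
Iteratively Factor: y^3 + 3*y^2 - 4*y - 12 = (y - 2)*(y^2 + 5*y + 6) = (y - 2)*(y + 3)*(y + 2)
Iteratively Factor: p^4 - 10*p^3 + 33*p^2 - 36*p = (p - 4)*(p^3 - 6*p^2 + 9*p) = (p - 4)*(p - 3)*(p^2 - 3*p) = p*(p - 4)*(p - 3)*(p - 3)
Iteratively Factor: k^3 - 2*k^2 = (k)*(k^2 - 2*k) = k^2*(k - 2)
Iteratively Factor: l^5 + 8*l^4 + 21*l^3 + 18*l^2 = (l)*(l^4 + 8*l^3 + 21*l^2 + 18*l) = l*(l + 3)*(l^3 + 5*l^2 + 6*l) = l*(l + 2)*(l + 3)*(l^2 + 3*l) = l^2*(l + 2)*(l + 3)*(l + 3)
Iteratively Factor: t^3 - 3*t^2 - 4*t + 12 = (t - 2)*(t^2 - t - 6) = (t - 3)*(t - 2)*(t + 2)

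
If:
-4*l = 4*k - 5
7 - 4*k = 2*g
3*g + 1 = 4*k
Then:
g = 6/5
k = 23/20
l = 1/10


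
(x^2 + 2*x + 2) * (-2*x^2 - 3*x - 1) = -2*x^4 - 7*x^3 - 11*x^2 - 8*x - 2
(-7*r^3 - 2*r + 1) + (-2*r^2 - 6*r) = -7*r^3 - 2*r^2 - 8*r + 1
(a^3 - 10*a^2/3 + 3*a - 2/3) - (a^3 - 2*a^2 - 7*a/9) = -4*a^2/3 + 34*a/9 - 2/3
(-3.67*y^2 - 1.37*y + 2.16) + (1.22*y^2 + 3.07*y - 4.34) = -2.45*y^2 + 1.7*y - 2.18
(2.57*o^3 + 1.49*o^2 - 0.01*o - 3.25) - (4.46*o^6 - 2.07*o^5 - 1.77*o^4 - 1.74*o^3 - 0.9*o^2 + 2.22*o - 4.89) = -4.46*o^6 + 2.07*o^5 + 1.77*o^4 + 4.31*o^3 + 2.39*o^2 - 2.23*o + 1.64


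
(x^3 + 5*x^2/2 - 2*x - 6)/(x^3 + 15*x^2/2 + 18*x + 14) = (2*x - 3)/(2*x + 7)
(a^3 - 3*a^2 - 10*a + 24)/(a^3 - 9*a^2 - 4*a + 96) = (a - 2)/(a - 8)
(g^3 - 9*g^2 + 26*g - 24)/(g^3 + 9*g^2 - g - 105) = (g^2 - 6*g + 8)/(g^2 + 12*g + 35)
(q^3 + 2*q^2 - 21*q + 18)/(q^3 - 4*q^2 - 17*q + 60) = (q^2 + 5*q - 6)/(q^2 - q - 20)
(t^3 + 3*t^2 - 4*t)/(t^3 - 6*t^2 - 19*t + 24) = t*(t + 4)/(t^2 - 5*t - 24)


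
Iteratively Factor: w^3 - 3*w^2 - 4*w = (w + 1)*(w^2 - 4*w) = w*(w + 1)*(w - 4)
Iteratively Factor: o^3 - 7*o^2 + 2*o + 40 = (o - 4)*(o^2 - 3*o - 10) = (o - 4)*(o + 2)*(o - 5)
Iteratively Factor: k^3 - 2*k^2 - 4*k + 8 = (k - 2)*(k^2 - 4) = (k - 2)*(k + 2)*(k - 2)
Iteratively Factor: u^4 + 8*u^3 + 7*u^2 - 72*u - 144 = (u - 3)*(u^3 + 11*u^2 + 40*u + 48) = (u - 3)*(u + 4)*(u^2 + 7*u + 12) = (u - 3)*(u + 3)*(u + 4)*(u + 4)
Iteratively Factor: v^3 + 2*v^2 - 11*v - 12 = (v + 1)*(v^2 + v - 12) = (v - 3)*(v + 1)*(v + 4)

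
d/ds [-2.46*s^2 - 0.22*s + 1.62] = -4.92*s - 0.22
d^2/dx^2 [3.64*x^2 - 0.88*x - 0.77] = 7.28000000000000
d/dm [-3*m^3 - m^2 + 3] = m*(-9*m - 2)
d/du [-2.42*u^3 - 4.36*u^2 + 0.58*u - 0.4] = -7.26*u^2 - 8.72*u + 0.58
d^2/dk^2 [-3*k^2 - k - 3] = -6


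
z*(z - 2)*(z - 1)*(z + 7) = z^4 + 4*z^3 - 19*z^2 + 14*z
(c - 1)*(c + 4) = c^2 + 3*c - 4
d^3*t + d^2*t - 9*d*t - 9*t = (d - 3)*(d + 3)*(d*t + t)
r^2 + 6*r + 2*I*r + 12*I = (r + 6)*(r + 2*I)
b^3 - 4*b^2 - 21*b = b*(b - 7)*(b + 3)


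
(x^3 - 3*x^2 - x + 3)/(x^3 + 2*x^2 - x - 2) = (x - 3)/(x + 2)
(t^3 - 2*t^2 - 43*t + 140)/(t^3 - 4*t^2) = 1 + 2/t - 35/t^2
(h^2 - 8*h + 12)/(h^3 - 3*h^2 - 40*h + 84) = (h - 6)/(h^2 - h - 42)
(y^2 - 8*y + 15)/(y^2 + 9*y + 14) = (y^2 - 8*y + 15)/(y^2 + 9*y + 14)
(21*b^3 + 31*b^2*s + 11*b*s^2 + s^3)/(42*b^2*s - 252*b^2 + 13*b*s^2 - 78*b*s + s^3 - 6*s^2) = (3*b^2 + 4*b*s + s^2)/(6*b*s - 36*b + s^2 - 6*s)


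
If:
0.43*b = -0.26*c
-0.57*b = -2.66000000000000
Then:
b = 4.67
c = -7.72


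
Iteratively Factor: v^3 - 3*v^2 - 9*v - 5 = (v + 1)*(v^2 - 4*v - 5) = (v - 5)*(v + 1)*(v + 1)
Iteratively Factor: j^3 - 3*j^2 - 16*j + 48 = (j - 4)*(j^2 + j - 12) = (j - 4)*(j - 3)*(j + 4)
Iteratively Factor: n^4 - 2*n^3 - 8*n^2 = (n)*(n^3 - 2*n^2 - 8*n) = n*(n + 2)*(n^2 - 4*n) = n^2*(n + 2)*(n - 4)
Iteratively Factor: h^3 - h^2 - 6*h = (h + 2)*(h^2 - 3*h) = h*(h + 2)*(h - 3)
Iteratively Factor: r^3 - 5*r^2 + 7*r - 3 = (r - 1)*(r^2 - 4*r + 3) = (r - 1)^2*(r - 3)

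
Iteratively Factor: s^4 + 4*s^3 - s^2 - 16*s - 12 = (s + 2)*(s^3 + 2*s^2 - 5*s - 6) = (s - 2)*(s + 2)*(s^2 + 4*s + 3) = (s - 2)*(s + 1)*(s + 2)*(s + 3)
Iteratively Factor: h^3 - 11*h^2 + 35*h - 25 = (h - 5)*(h^2 - 6*h + 5) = (h - 5)*(h - 1)*(h - 5)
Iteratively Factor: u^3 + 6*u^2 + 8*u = (u + 2)*(u^2 + 4*u) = u*(u + 2)*(u + 4)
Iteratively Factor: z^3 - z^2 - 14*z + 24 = (z + 4)*(z^2 - 5*z + 6) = (z - 2)*(z + 4)*(z - 3)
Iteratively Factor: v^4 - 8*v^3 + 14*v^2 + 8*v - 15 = (v - 5)*(v^3 - 3*v^2 - v + 3) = (v - 5)*(v - 3)*(v^2 - 1) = (v - 5)*(v - 3)*(v - 1)*(v + 1)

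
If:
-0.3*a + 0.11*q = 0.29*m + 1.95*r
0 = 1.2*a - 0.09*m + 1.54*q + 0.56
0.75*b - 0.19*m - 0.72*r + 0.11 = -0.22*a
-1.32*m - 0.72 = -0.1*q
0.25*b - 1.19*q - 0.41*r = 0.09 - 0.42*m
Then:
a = -0.07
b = -0.20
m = -0.57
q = -0.35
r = 0.08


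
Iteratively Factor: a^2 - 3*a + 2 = (a - 1)*(a - 2)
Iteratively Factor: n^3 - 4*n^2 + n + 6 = (n + 1)*(n^2 - 5*n + 6) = (n - 2)*(n + 1)*(n - 3)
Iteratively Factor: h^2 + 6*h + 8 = (h + 4)*(h + 2)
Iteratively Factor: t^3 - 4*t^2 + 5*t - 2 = (t - 1)*(t^2 - 3*t + 2) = (t - 1)^2*(t - 2)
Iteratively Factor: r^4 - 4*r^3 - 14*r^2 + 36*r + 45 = (r - 3)*(r^3 - r^2 - 17*r - 15) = (r - 3)*(r + 1)*(r^2 - 2*r - 15) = (r - 3)*(r + 1)*(r + 3)*(r - 5)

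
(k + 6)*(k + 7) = k^2 + 13*k + 42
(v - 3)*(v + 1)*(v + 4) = v^3 + 2*v^2 - 11*v - 12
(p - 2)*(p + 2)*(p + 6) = p^3 + 6*p^2 - 4*p - 24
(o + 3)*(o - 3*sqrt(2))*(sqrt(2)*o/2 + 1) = sqrt(2)*o^3/2 - 2*o^2 + 3*sqrt(2)*o^2/2 - 6*o - 3*sqrt(2)*o - 9*sqrt(2)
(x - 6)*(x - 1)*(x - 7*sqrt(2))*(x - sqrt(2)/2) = x^4 - 15*sqrt(2)*x^3/2 - 7*x^3 + 13*x^2 + 105*sqrt(2)*x^2/2 - 45*sqrt(2)*x - 49*x + 42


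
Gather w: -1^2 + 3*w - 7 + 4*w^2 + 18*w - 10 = 4*w^2 + 21*w - 18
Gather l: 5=5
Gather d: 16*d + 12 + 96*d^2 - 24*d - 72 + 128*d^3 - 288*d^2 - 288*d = 128*d^3 - 192*d^2 - 296*d - 60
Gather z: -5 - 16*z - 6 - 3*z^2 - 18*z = -3*z^2 - 34*z - 11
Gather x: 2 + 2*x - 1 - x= x + 1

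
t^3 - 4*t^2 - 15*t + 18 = (t - 6)*(t - 1)*(t + 3)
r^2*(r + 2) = r^3 + 2*r^2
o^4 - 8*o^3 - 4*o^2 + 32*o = o*(o - 8)*(o - 2)*(o + 2)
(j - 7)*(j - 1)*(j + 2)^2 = j^4 - 4*j^3 - 21*j^2 - 4*j + 28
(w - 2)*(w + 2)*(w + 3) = w^3 + 3*w^2 - 4*w - 12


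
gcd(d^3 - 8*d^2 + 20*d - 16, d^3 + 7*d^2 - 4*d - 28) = d - 2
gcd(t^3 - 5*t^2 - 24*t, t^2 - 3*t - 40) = t - 8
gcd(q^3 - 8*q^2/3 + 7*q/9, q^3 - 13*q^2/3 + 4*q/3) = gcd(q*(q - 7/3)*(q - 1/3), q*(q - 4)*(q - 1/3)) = q^2 - q/3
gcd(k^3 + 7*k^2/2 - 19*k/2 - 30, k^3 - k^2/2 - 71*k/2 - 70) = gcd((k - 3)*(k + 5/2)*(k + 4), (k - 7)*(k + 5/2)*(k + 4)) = k^2 + 13*k/2 + 10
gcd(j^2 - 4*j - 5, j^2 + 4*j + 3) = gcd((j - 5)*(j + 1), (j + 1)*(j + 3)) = j + 1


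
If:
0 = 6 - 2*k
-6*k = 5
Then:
No Solution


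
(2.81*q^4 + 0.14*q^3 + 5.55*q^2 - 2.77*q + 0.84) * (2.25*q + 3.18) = 6.3225*q^5 + 9.2508*q^4 + 12.9327*q^3 + 11.4165*q^2 - 6.9186*q + 2.6712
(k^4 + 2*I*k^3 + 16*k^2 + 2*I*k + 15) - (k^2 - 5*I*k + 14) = k^4 + 2*I*k^3 + 15*k^2 + 7*I*k + 1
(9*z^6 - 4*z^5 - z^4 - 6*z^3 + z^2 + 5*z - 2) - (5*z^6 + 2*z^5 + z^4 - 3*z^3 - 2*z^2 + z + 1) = 4*z^6 - 6*z^5 - 2*z^4 - 3*z^3 + 3*z^2 + 4*z - 3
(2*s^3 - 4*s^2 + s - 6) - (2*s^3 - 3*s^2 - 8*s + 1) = -s^2 + 9*s - 7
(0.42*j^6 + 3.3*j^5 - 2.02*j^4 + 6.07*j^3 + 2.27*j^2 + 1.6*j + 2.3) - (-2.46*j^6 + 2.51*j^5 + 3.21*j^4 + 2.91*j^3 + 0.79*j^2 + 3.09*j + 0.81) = 2.88*j^6 + 0.79*j^5 - 5.23*j^4 + 3.16*j^3 + 1.48*j^2 - 1.49*j + 1.49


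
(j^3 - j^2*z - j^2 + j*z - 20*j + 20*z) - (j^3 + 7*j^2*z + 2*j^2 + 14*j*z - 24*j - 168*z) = -8*j^2*z - 3*j^2 - 13*j*z + 4*j + 188*z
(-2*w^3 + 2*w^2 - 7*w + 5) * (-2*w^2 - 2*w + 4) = 4*w^5 + 2*w^3 + 12*w^2 - 38*w + 20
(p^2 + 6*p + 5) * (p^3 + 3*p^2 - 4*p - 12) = p^5 + 9*p^4 + 19*p^3 - 21*p^2 - 92*p - 60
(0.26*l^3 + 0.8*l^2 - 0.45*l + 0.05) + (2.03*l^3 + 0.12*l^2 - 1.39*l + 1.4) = 2.29*l^3 + 0.92*l^2 - 1.84*l + 1.45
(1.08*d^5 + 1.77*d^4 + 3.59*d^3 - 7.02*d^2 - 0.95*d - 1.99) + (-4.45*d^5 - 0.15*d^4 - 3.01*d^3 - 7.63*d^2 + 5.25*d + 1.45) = -3.37*d^5 + 1.62*d^4 + 0.58*d^3 - 14.65*d^2 + 4.3*d - 0.54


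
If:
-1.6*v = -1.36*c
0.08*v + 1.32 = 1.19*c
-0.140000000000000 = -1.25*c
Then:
No Solution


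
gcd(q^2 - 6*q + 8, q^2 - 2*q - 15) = 1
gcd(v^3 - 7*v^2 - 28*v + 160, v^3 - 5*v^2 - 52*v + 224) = v^2 - 12*v + 32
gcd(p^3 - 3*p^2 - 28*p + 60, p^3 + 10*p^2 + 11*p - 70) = p^2 + 3*p - 10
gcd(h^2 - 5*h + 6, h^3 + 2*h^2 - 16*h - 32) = 1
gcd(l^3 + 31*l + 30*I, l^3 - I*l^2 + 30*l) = l^2 - I*l + 30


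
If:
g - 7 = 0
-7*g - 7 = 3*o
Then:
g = 7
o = -56/3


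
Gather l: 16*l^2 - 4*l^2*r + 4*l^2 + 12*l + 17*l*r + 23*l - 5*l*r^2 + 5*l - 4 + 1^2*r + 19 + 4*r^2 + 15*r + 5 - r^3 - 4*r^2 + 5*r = l^2*(20 - 4*r) + l*(-5*r^2 + 17*r + 40) - r^3 + 21*r + 20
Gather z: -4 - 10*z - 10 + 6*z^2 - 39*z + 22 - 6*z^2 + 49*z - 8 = 0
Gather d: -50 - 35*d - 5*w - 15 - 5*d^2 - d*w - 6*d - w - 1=-5*d^2 + d*(-w - 41) - 6*w - 66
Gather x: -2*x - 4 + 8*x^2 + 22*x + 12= 8*x^2 + 20*x + 8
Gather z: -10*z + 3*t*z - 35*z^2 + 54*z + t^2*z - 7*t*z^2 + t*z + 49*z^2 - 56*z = z^2*(14 - 7*t) + z*(t^2 + 4*t - 12)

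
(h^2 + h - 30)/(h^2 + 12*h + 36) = (h - 5)/(h + 6)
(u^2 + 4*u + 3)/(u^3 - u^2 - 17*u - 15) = 1/(u - 5)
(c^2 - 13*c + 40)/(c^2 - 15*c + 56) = (c - 5)/(c - 7)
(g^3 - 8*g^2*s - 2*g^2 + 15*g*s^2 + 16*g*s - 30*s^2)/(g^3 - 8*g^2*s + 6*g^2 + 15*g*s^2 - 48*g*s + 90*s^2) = (g - 2)/(g + 6)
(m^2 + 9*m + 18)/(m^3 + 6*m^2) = (m + 3)/m^2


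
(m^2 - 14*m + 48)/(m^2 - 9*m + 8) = (m - 6)/(m - 1)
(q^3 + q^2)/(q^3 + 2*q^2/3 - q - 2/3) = 3*q^2/(3*q^2 - q - 2)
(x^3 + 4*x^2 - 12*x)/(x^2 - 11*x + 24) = x*(x^2 + 4*x - 12)/(x^2 - 11*x + 24)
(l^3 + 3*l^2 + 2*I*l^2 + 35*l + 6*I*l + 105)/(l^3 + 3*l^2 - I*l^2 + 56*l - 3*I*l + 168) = (l - 5*I)/(l - 8*I)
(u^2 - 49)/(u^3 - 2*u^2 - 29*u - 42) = (u + 7)/(u^2 + 5*u + 6)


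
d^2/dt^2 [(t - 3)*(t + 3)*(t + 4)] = 6*t + 8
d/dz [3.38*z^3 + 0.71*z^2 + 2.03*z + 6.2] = 10.14*z^2 + 1.42*z + 2.03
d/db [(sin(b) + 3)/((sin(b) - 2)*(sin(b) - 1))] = (-6*sin(b) + cos(b)^2 + 10)*cos(b)/((sin(b) - 2)^2*(sin(b) - 1)^2)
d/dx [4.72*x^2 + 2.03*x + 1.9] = 9.44*x + 2.03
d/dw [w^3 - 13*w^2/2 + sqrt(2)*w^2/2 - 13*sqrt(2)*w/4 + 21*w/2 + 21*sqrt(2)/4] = 3*w^2 - 13*w + sqrt(2)*w - 13*sqrt(2)/4 + 21/2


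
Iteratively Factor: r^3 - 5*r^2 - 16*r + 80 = (r - 5)*(r^2 - 16) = (r - 5)*(r + 4)*(r - 4)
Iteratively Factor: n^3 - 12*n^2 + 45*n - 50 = (n - 5)*(n^2 - 7*n + 10) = (n - 5)*(n - 2)*(n - 5)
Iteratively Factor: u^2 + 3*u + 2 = (u + 1)*(u + 2)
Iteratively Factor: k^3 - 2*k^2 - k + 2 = (k - 2)*(k^2 - 1) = (k - 2)*(k - 1)*(k + 1)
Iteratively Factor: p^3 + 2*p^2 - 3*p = (p)*(p^2 + 2*p - 3) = p*(p - 1)*(p + 3)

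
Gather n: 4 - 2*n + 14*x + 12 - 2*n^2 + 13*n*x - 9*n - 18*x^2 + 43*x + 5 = -2*n^2 + n*(13*x - 11) - 18*x^2 + 57*x + 21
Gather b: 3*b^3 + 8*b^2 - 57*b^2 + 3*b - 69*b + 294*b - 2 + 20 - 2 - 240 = 3*b^3 - 49*b^2 + 228*b - 224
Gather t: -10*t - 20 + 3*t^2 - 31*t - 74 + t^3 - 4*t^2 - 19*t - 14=t^3 - t^2 - 60*t - 108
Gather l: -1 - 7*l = -7*l - 1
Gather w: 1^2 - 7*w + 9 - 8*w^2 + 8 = -8*w^2 - 7*w + 18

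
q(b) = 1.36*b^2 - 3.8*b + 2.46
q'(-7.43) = -24.01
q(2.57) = 1.68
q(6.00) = 28.62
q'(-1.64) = -8.26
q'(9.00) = 20.68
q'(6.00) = 12.52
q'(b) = 2.72*b - 3.8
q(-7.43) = 105.77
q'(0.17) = -3.34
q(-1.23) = 9.19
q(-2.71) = 22.75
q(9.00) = 78.42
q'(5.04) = 9.91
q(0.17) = 1.85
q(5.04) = 17.85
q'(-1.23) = -7.15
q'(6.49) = 13.85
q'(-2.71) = -11.17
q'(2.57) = 3.19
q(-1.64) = 12.35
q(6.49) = 35.08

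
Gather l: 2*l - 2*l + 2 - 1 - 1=0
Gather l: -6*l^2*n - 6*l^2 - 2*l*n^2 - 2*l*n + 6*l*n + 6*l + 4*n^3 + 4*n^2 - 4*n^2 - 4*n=l^2*(-6*n - 6) + l*(-2*n^2 + 4*n + 6) + 4*n^3 - 4*n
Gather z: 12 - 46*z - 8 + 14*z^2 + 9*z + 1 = 14*z^2 - 37*z + 5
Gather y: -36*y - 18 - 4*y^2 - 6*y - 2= -4*y^2 - 42*y - 20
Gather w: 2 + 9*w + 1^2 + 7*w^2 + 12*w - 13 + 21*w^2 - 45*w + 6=28*w^2 - 24*w - 4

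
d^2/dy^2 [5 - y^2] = -2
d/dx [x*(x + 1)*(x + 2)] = 3*x^2 + 6*x + 2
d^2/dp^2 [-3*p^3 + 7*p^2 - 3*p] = 14 - 18*p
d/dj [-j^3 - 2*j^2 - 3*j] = -3*j^2 - 4*j - 3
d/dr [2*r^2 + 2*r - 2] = 4*r + 2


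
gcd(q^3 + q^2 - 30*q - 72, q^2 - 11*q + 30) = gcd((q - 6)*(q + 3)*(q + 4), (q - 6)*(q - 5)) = q - 6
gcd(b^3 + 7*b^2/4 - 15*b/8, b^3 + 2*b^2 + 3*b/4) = b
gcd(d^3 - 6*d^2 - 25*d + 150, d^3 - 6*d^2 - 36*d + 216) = d - 6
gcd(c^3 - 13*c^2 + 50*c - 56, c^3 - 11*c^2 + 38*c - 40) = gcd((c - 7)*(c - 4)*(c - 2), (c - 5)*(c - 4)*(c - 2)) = c^2 - 6*c + 8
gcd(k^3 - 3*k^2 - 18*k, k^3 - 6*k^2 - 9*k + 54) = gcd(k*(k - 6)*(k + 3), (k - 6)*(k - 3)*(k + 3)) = k^2 - 3*k - 18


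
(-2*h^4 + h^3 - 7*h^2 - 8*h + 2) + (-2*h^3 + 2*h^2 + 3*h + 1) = -2*h^4 - h^3 - 5*h^2 - 5*h + 3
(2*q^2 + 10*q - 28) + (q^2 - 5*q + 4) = 3*q^2 + 5*q - 24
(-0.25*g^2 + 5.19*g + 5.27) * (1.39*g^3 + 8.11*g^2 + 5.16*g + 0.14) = -0.3475*g^5 + 5.1866*g^4 + 48.1262*g^3 + 69.4851*g^2 + 27.9198*g + 0.7378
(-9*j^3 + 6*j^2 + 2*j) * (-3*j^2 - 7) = 27*j^5 - 18*j^4 + 57*j^3 - 42*j^2 - 14*j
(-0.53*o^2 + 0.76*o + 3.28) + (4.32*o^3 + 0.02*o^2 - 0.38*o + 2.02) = 4.32*o^3 - 0.51*o^2 + 0.38*o + 5.3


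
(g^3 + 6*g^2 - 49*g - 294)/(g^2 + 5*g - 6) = (g^2 - 49)/(g - 1)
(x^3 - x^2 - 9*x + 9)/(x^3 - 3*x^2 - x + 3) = (x + 3)/(x + 1)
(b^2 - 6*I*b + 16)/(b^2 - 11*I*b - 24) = (b + 2*I)/(b - 3*I)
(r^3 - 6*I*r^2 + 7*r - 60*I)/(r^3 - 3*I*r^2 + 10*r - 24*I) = (r - 5*I)/(r - 2*I)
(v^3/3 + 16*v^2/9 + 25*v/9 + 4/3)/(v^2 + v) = v/3 + 13/9 + 4/(3*v)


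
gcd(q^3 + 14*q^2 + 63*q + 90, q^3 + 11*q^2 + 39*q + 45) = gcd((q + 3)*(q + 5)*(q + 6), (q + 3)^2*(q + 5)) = q^2 + 8*q + 15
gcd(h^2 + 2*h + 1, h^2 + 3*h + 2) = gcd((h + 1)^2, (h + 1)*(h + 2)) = h + 1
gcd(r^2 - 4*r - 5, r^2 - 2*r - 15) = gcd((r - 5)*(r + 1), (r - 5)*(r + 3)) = r - 5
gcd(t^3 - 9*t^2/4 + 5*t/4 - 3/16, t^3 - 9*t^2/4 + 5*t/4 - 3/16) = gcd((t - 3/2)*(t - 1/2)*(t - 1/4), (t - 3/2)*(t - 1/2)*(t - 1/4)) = t^3 - 9*t^2/4 + 5*t/4 - 3/16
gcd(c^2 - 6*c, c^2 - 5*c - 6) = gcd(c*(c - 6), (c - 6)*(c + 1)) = c - 6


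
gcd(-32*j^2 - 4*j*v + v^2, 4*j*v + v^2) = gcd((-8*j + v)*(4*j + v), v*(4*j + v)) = 4*j + v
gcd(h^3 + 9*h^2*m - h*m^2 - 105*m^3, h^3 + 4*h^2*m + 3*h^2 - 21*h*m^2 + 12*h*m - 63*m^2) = h^2 + 4*h*m - 21*m^2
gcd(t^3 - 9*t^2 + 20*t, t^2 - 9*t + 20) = t^2 - 9*t + 20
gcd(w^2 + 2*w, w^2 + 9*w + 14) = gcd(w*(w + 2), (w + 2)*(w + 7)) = w + 2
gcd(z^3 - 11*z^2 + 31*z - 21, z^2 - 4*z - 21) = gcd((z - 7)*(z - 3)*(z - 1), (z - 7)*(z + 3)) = z - 7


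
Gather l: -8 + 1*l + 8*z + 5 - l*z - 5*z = l*(1 - z) + 3*z - 3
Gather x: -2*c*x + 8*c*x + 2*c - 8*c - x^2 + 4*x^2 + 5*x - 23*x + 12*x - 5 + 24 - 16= -6*c + 3*x^2 + x*(6*c - 6) + 3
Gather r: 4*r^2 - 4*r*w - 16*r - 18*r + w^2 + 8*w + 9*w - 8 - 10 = 4*r^2 + r*(-4*w - 34) + w^2 + 17*w - 18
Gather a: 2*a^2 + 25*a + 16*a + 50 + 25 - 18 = 2*a^2 + 41*a + 57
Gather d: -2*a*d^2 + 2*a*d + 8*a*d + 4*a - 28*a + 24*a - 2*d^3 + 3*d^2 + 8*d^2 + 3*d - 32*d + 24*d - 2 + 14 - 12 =-2*d^3 + d^2*(11 - 2*a) + d*(10*a - 5)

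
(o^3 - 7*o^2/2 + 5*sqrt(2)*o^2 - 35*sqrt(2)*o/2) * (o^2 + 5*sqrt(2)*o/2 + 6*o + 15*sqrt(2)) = o^5 + 5*o^4/2 + 15*sqrt(2)*o^4/2 + 4*o^3 + 75*sqrt(2)*o^3/4 - 315*sqrt(2)*o^2/2 + 125*o^2/2 - 525*o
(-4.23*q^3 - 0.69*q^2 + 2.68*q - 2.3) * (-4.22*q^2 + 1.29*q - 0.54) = 17.8506*q^5 - 2.5449*q^4 - 9.9155*q^3 + 13.5358*q^2 - 4.4142*q + 1.242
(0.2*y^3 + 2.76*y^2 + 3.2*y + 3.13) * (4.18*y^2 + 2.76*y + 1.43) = 0.836*y^5 + 12.0888*y^4 + 21.2796*y^3 + 25.8622*y^2 + 13.2148*y + 4.4759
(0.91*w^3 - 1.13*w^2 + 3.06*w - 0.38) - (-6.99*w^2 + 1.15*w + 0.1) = 0.91*w^3 + 5.86*w^2 + 1.91*w - 0.48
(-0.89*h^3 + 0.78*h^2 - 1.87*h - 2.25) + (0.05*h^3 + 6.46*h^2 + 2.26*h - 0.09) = -0.84*h^3 + 7.24*h^2 + 0.39*h - 2.34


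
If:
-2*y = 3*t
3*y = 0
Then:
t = 0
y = 0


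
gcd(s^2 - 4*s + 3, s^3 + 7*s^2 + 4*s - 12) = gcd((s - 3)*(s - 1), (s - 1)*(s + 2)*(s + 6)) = s - 1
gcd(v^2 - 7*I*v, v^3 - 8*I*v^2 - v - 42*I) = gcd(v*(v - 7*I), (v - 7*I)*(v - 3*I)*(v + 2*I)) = v - 7*I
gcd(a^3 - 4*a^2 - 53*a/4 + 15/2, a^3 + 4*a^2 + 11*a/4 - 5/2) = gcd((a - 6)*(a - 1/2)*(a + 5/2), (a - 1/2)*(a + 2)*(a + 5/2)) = a^2 + 2*a - 5/4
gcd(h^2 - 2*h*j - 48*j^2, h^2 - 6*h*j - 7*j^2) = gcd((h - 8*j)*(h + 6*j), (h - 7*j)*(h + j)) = 1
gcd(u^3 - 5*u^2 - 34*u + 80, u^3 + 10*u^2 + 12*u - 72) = u - 2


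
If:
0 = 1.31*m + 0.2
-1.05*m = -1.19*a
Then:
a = -0.13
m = -0.15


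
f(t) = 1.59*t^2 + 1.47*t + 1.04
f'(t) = 3.18*t + 1.47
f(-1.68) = 3.06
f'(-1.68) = -3.87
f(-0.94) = 1.06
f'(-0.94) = -1.52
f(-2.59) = 7.90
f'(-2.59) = -6.77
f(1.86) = 9.27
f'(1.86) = 7.38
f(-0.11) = 0.90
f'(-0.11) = 1.12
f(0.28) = 1.58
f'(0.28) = 2.36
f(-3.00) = 10.94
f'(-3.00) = -8.07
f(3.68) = 27.98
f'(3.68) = 13.17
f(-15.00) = 336.74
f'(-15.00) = -46.23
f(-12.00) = 212.36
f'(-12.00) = -36.69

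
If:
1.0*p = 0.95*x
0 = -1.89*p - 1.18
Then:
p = -0.62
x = -0.66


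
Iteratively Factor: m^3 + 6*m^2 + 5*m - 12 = (m + 4)*(m^2 + 2*m - 3) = (m - 1)*(m + 4)*(m + 3)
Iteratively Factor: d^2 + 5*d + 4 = (d + 4)*(d + 1)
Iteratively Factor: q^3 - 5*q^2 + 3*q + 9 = (q + 1)*(q^2 - 6*q + 9) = (q - 3)*(q + 1)*(q - 3)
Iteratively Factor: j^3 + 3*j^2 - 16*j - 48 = (j + 3)*(j^2 - 16) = (j - 4)*(j + 3)*(j + 4)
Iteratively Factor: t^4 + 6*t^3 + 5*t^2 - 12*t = (t)*(t^3 + 6*t^2 + 5*t - 12) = t*(t + 4)*(t^2 + 2*t - 3) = t*(t + 3)*(t + 4)*(t - 1)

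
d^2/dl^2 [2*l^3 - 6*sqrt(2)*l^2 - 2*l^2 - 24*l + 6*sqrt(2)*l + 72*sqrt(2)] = 12*l - 12*sqrt(2) - 4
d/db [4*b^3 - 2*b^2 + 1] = 4*b*(3*b - 1)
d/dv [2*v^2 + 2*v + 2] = 4*v + 2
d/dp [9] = 0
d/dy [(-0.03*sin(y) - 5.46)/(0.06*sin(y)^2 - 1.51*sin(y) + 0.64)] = (0.0018*sin(y)^2 + 0.6552*sin(y) - 8.2638)*cos(y)/(0.0036*sin(y)^4 - 0.1812*sin(y)^3 + 2.3569*sin(y)^2 - 1.9328*sin(y) + 0.4096)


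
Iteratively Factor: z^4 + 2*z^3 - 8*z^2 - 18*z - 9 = (z + 3)*(z^3 - z^2 - 5*z - 3) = (z - 3)*(z + 3)*(z^2 + 2*z + 1) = (z - 3)*(z + 1)*(z + 3)*(z + 1)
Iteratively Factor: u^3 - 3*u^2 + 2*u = (u - 1)*(u^2 - 2*u) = (u - 2)*(u - 1)*(u)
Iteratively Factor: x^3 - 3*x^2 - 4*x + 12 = (x - 3)*(x^2 - 4) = (x - 3)*(x + 2)*(x - 2)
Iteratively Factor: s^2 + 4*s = (s)*(s + 4)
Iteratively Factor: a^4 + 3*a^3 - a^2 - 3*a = (a - 1)*(a^3 + 4*a^2 + 3*a) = a*(a - 1)*(a^2 + 4*a + 3) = a*(a - 1)*(a + 1)*(a + 3)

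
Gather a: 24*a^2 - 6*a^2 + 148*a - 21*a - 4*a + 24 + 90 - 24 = 18*a^2 + 123*a + 90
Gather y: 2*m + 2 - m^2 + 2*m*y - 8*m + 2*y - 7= -m^2 - 6*m + y*(2*m + 2) - 5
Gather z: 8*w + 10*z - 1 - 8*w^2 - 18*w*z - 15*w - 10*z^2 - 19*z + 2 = -8*w^2 - 7*w - 10*z^2 + z*(-18*w - 9) + 1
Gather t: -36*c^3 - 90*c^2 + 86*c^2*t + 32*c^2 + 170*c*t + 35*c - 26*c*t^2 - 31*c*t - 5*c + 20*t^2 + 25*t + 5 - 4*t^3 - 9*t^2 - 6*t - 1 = -36*c^3 - 58*c^2 + 30*c - 4*t^3 + t^2*(11 - 26*c) + t*(86*c^2 + 139*c + 19) + 4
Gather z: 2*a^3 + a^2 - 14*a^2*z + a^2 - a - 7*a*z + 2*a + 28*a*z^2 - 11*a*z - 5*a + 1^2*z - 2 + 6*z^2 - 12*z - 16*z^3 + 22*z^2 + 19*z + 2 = 2*a^3 + 2*a^2 - 4*a - 16*z^3 + z^2*(28*a + 28) + z*(-14*a^2 - 18*a + 8)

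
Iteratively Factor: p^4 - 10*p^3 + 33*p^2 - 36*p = (p)*(p^3 - 10*p^2 + 33*p - 36) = p*(p - 4)*(p^2 - 6*p + 9) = p*(p - 4)*(p - 3)*(p - 3)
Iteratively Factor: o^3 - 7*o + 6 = (o - 2)*(o^2 + 2*o - 3) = (o - 2)*(o - 1)*(o + 3)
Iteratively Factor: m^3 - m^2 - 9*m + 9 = (m - 1)*(m^2 - 9) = (m - 3)*(m - 1)*(m + 3)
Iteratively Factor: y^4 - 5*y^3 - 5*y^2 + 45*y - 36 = (y - 1)*(y^3 - 4*y^2 - 9*y + 36) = (y - 4)*(y - 1)*(y^2 - 9) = (y - 4)*(y - 1)*(y + 3)*(y - 3)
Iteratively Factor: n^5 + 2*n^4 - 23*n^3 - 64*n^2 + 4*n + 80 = (n + 2)*(n^4 - 23*n^2 - 18*n + 40) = (n + 2)*(n + 4)*(n^3 - 4*n^2 - 7*n + 10) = (n - 1)*(n + 2)*(n + 4)*(n^2 - 3*n - 10) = (n - 5)*(n - 1)*(n + 2)*(n + 4)*(n + 2)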